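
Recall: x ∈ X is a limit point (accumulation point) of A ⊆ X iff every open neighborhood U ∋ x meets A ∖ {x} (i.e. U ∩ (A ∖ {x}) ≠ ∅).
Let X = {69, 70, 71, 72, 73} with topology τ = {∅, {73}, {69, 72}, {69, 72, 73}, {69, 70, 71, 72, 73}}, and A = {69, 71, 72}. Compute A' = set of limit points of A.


A' = {69, 70, 71, 72}

For each x ∈ X, list the open sets U ∈ τ with x ∈ U, then check whether U ∩ (A ∖ {x}) ≠ ∅ for every such U.
  x = 69: opens ∋ x are {69, 72}, {69, 72, 73}, {69, 70, 71, 72, 73}; each meets A ∖ {69}, so x IS a limit point.
  x = 70: opens ∋ x are {69, 70, 71, 72, 73}; each meets A ∖ {70}, so x IS a limit point.
  x = 71: opens ∋ x are {69, 70, 71, 72, 73}; each meets A ∖ {71}, so x IS a limit point.
  x = 72: opens ∋ x are {69, 72}, {69, 72, 73}, {69, 70, 71, 72, 73}; each meets A ∖ {72}, so x IS a limit point.
  x = 73: open {73} ∋ x has {73} ∩ (A ∖ {73}) = ∅, so x is NOT a limit point.
Collecting: A' = {69, 70, 71, 72}.


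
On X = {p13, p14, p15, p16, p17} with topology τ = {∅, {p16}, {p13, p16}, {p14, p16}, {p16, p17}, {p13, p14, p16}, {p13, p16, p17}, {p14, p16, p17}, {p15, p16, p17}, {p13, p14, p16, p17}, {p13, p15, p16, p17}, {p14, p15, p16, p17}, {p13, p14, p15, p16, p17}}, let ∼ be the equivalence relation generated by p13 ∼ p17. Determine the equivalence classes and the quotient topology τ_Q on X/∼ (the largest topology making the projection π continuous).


X/∼ = {[p13=p17], [p14], [p15], [p16]}; |τ_Q| = 7.

Equivalence classes: [p13=p17], [p14], [p15], [p16].
Quotient map π: X → X/∼ sends p13 ↦ [p13=p17], p14 ↦ [p14], p15 ↦ [p15], p16 ↦ [p16], p17 ↦ [p13=p17].
For each subset V ⊆ X/∼, compute π^{-1}(V) ⊆ X and check whether π^{-1}(V) ∈ τ. V is open in τ_Q iff π^{-1}(V) ∈ τ.
  V = {}: π^{-1}(V) = ∅ ∈ τ ✓.
  V = {[p13=p17]}: π^{-1}(V) = {p13, p17} ∉ τ ✗.
  V = {[p14]}: π^{-1}(V) = {p14} ∉ τ ✗.
  V = {[p13=p17], [p14]}: π^{-1}(V) = {p13, p14, p17} ∉ τ ✗.
  V = {[p15]}: π^{-1}(V) = {p15} ∉ τ ✗.
  V = {[p13=p17], [p15]}: π^{-1}(V) = {p13, p15, p17} ∉ τ ✗.
  V = {[p14], [p15]}: π^{-1}(V) = {p14, p15} ∉ τ ✗.
  V = {[p13=p17], [p14], [p15]}: π^{-1}(V) = {p13, p14, p15, p17} ∉ τ ✗.
  V = {[p16]}: π^{-1}(V) = {p16} ∈ τ ✓.
  V = {[p13=p17], [p16]}: π^{-1}(V) = {p13, p16, p17} ∈ τ ✓.
  V = {[p14], [p16]}: π^{-1}(V) = {p14, p16} ∈ τ ✓.
  V = {[p13=p17], [p14], [p16]}: π^{-1}(V) = {p13, p14, p16, p17} ∈ τ ✓.
  V = {[p15], [p16]}: π^{-1}(V) = {p15, p16} ∉ τ ✗.
  V = {[p13=p17], [p15], [p16]}: π^{-1}(V) = {p13, p15, p16, p17} ∈ τ ✓.
  V = {[p14], [p15], [p16]}: π^{-1}(V) = {p14, p15, p16} ∉ τ ✗.
  V = {[p13=p17], [p14], [p15], [p16]}: π^{-1}(V) = {p13, p14, p15, p16, p17} ∈ τ ✓.
Open sets in the quotient: τ_Q = {{}, {[p16]}, {[p13=p17], [p16]}, {[p14], [p16]}, {[p13=p17], [p14], [p16]}, {[p13=p17], [p15], [p16]}, {[p13=p17], [p14], [p15], [p16]}} (7 elements).


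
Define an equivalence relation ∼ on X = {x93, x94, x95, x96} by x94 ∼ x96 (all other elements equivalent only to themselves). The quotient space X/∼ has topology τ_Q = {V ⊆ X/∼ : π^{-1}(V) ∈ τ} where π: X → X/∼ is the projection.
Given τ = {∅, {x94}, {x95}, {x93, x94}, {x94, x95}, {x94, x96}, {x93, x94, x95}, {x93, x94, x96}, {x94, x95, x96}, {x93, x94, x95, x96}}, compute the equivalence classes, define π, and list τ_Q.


X/∼ = {[x93], [x94=x96], [x95]}; |τ_Q| = 6.

Equivalence classes: [x93], [x94=x96], [x95].
Quotient map π: X → X/∼ sends x93 ↦ [x93], x94 ↦ [x94=x96], x95 ↦ [x95], x96 ↦ [x94=x96].
For each subset V ⊆ X/∼, compute π^{-1}(V) ⊆ X and check whether π^{-1}(V) ∈ τ. V is open in τ_Q iff π^{-1}(V) ∈ τ.
  V = {}: π^{-1}(V) = ∅ ∈ τ ✓.
  V = {[x93]}: π^{-1}(V) = {x93} ∉ τ ✗.
  V = {[x94=x96]}: π^{-1}(V) = {x94, x96} ∈ τ ✓.
  V = {[x93], [x94=x96]}: π^{-1}(V) = {x93, x94, x96} ∈ τ ✓.
  V = {[x95]}: π^{-1}(V) = {x95} ∈ τ ✓.
  V = {[x93], [x95]}: π^{-1}(V) = {x93, x95} ∉ τ ✗.
  V = {[x94=x96], [x95]}: π^{-1}(V) = {x94, x95, x96} ∈ τ ✓.
  V = {[x93], [x94=x96], [x95]}: π^{-1}(V) = {x93, x94, x95, x96} ∈ τ ✓.
Open sets in the quotient: τ_Q = {{}, {[x94=x96]}, {[x93], [x94=x96]}, {[x95]}, {[x94=x96], [x95]}, {[x93], [x94=x96], [x95]}} (6 elements).


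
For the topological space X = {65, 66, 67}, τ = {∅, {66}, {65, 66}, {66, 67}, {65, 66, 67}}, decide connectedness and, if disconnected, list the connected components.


(X, τ) is connected.

Find clopen sets (U ∈ τ with X ∖ U ∈ τ):
  U = ∅, X ∖ U = {65, 66, 67} — both open, so U is clopen.
  U = {65, 66, 67}, X ∖ U = ∅ — both open, so U is clopen.
Only trivial clopens (∅ and X) exist, so (X, τ) is connected.
Compute connected components by grouping points that agree on all clopens:
  component: {65, 66, 67}


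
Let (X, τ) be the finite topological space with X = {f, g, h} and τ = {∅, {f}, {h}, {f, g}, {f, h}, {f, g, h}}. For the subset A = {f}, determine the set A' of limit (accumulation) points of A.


A' = {g}

For each x ∈ X, list the open sets U ∈ τ with x ∈ U, then check whether U ∩ (A ∖ {x}) ≠ ∅ for every such U.
  x = f: open {f} ∋ x has {f} ∩ (A ∖ {f}) = ∅, so x is NOT a limit point.
  x = g: opens ∋ x are {f, g}, {f, g, h}; each meets A ∖ {g}, so x IS a limit point.
  x = h: open {h} ∋ x has {h} ∩ (A ∖ {h}) = ∅, so x is NOT a limit point.
Collecting: A' = {g}.


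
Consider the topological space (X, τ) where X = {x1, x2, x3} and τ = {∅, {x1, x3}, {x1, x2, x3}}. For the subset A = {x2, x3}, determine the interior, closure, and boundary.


int(A) = ∅, cl(A) = {x1, x2, x3}, ∂A = {x1, x2, x3}.

Closed sets in (X, τ) are complements of opens:
  closed(X, τ) = {∅, {x2}, {x1, x2, x3}}.
int(A) = ⋃ {U ∈ τ : U ⊆ A}. Opens contained in A: ∅.
Taking the union of these: int(A) = ∅.
cl(A) = ⋂ {C closed : A ⊆ C}. Closed sets containing A: {x1, x2, x3}.
Intersecting these: cl(A) = {x1, x2, x3}.
∂A = cl(A) ∖ int(A) = {x1, x2, x3} ∖ ∅ = {x1, x2, x3}.


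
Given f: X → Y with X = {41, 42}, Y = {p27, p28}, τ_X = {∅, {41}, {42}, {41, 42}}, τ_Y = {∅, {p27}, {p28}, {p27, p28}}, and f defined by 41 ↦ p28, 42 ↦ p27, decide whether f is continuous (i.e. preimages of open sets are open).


f IS continuous.

Compute f^{-1}(U) for each U ∈ τ_Y:
  U = ∅: f^{-1}(U) = ∅ ∈ τ_X ✓.
  U = {p27}: f^{-1}(U) = {42} ∈ τ_X ✓.
  U = {p28}: f^{-1}(U) = {41} ∈ τ_X ✓.
  U = {p27, p28}: f^{-1}(U) = {41, 42} ∈ τ_X ✓.
Every preimage lies in τ_X, so f IS continuous.


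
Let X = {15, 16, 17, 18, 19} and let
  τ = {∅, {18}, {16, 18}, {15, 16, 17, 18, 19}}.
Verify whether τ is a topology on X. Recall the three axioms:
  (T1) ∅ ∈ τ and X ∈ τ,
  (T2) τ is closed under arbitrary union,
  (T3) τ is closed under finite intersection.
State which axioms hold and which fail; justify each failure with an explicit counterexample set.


τ IS a topology on X.

Axiom (T1): ∅ ∈ τ? Yes; X ∈ τ? Yes.
Axiom (T2/T3): check pairwise unions and intersections of members of τ.
All pairwise intersections and unions checked — each lies in τ. Therefore τ satisfies (T1), (T2), (T3): it IS a topology on X.


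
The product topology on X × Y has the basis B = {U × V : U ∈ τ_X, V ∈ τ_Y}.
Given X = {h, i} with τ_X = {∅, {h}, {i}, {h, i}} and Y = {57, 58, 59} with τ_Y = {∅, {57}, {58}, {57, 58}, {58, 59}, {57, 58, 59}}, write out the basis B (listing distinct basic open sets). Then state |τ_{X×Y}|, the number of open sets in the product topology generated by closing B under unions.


Basis B = {∅ × ∅, {h} × {57}, {h} × {58}, {i} × {57}, {i} × {58}, {h} × {57, 58}, {h, i} × {57}, {h} × {58, 59}, {h, i} × {58}, {i} × {57, 58}, {i} × {58, 59}, {h} × {57, 58, 59}, {i} × {57, 58, 59}, {h, i} × {57, 58}, {h, i} × {58, 59}, {h, i} × {57, 58, 59}}; |τ_{X×Y}| = 36.

Enumerate products U × V with U ∈ τ_X, V ∈ τ_Y (deduplicated):
  ∅ × ∅ = {} (∅)
  {h} × {57} = {(h,57)}
  {h} × {58} = {(h,58)}
  {i} × {57} = {(i,57)}
  {i} × {58} = {(i,58)}
  {h} × {57, 58} = {(h,57), (h,58)}
  {h, i} × {57} = {(h,57), (i,57)}
  {h} × {58, 59} = {(h,58), (h,59)}
  {h, i} × {58} = {(h,58), (i,58)}
  {i} × {57, 58} = {(i,57), (i,58)}
  {i} × {58, 59} = {(i,58), (i,59)}
  {h} × {57, 58, 59} = {(h,57), (h,58), (h,59)}
  {i} × {57, 58, 59} = {(i,57), (i,58), (i,59)}
  {h, i} × {57, 58} = {(h,57), (h,58), (i,57), (i,58)}
  {h, i} × {58, 59} = {(h,58), (h,59), (i,58), (i,59)}
  {h, i} × {57, 58, 59} = {(h,57), (h,58), (h,59), (i,57), (i,58), (i,59)}
These 16 distinct sets form the basis B.
Close under arbitrary unions to get τ_{X×Y}; counting gives |τ_{X×Y}| = 36.


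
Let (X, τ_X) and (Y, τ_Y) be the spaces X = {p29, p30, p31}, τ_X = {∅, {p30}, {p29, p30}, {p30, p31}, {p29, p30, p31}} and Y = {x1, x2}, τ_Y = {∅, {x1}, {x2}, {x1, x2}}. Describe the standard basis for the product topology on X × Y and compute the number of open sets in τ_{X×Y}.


Basis B = {∅ × ∅, {p30} × {x1}, {p30} × {x2}, {p29, p30} × {x1}, {p29, p30} × {x2}, {p30} × {x1, x2}, {p30, p31} × {x1}, {p30, p31} × {x2}, {p29, p30, p31} × {x1}, {p29, p30, p31} × {x2}, {p29, p30} × {x1, x2}, {p30, p31} × {x1, x2}, {p29, p30, p31} × {x1, x2}}; |τ_{X×Y}| = 25.

Enumerate products U × V with U ∈ τ_X, V ∈ τ_Y (deduplicated):
  ∅ × ∅ = {} (∅)
  {p30} × {x1} = {(p30,x1)}
  {p30} × {x2} = {(p30,x2)}
  {p29, p30} × {x1} = {(p29,x1), (p30,x1)}
  {p29, p30} × {x2} = {(p29,x2), (p30,x2)}
  {p30} × {x1, x2} = {(p30,x1), (p30,x2)}
  {p30, p31} × {x1} = {(p30,x1), (p31,x1)}
  {p30, p31} × {x2} = {(p30,x2), (p31,x2)}
  {p29, p30, p31} × {x1} = {(p29,x1), (p30,x1), (p31,x1)}
  {p29, p30, p31} × {x2} = {(p29,x2), (p30,x2), (p31,x2)}
  {p29, p30} × {x1, x2} = {(p29,x1), (p29,x2), (p30,x1), (p30,x2)}
  {p30, p31} × {x1, x2} = {(p30,x1), (p30,x2), (p31,x1), (p31,x2)}
  {p29, p30, p31} × {x1, x2} = {(p29,x1), (p29,x2), (p30,x1), (p30,x2), (p31,x1), (p31,x2)}
These 13 distinct sets form the basis B.
Close under arbitrary unions to get τ_{X×Y}; counting gives |τ_{X×Y}| = 25.


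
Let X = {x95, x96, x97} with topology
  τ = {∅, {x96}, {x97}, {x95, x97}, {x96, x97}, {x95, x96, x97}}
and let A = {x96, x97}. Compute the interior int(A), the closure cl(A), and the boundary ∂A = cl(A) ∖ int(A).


int(A) = {x96, x97}, cl(A) = {x95, x96, x97}, ∂A = {x95}.

Closed sets in (X, τ) are complements of opens:
  closed(X, τ) = {∅, {x95}, {x96}, {x95, x96}, {x95, x97}, {x95, x96, x97}}.
int(A) = ⋃ {U ∈ τ : U ⊆ A}. Opens contained in A: ∅, {x96}, {x97}, {x96, x97}.
Taking the union of these: int(A) = {x96, x97}.
cl(A) = ⋂ {C closed : A ⊆ C}. Closed sets containing A: {x95, x96, x97}.
Intersecting these: cl(A) = {x95, x96, x97}.
∂A = cl(A) ∖ int(A) = {x95, x96, x97} ∖ {x96, x97} = {x95}.


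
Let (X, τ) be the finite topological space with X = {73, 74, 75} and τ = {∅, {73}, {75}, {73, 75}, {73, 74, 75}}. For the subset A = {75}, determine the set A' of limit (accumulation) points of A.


A' = {74}

For each x ∈ X, list the open sets U ∈ τ with x ∈ U, then check whether U ∩ (A ∖ {x}) ≠ ∅ for every such U.
  x = 73: open {73} ∋ x has {73} ∩ (A ∖ {73}) = ∅, so x is NOT a limit point.
  x = 74: opens ∋ x are {73, 74, 75}; each meets A ∖ {74}, so x IS a limit point.
  x = 75: open {75} ∋ x has {75} ∩ (A ∖ {75}) = ∅, so x is NOT a limit point.
Collecting: A' = {74}.


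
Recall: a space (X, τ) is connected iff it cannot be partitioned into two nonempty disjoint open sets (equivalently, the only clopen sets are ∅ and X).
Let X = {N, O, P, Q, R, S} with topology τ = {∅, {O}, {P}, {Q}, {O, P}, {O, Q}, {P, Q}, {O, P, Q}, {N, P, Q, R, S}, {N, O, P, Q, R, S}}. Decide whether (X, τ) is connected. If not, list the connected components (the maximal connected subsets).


(X, τ) is disconnected; components = [{O}, {N, P, Q, R, S}].

Find clopen sets (U ∈ τ with X ∖ U ∈ τ):
  U = ∅, X ∖ U = {N, O, P, Q, R, S} — both open, so U is clopen.
  U = {O}, X ∖ U = {N, P, Q, R, S} — both open, so U is clopen.
  U = {N, P, Q, R, S}, X ∖ U = {O} — both open, so U is clopen.
  U = {N, O, P, Q, R, S}, X ∖ U = ∅ — both open, so U is clopen.
Nontrivial clopen(s) exist: e.g. {N, P, Q, R, S}. So (X, τ) is disconnected.
Compute connected components by grouping points that agree on all clopens:
  component: {O}
  component: {N, P, Q, R, S}


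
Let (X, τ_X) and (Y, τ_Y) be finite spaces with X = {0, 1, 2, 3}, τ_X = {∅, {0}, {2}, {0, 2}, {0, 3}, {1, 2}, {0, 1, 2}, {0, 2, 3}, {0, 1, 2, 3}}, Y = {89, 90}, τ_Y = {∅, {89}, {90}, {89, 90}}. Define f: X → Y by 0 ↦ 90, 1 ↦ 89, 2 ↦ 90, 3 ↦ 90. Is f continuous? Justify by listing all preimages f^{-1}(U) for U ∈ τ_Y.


f is NOT continuous.

Compute f^{-1}(U) for each U ∈ τ_Y:
  U = ∅: f^{-1}(U) = ∅ ∈ τ_X ✓.
  U = {89}: f^{-1}(U) = {1} ∉ τ_X ✗.
  U = {90}: f^{-1}(U) = {0, 2, 3} ∈ τ_X ✓.
  U = {89, 90}: f^{-1}(U) = {0, 1, 2, 3} ∈ τ_X ✓.
Found U = {89} with f^{-1}(U) = {1} not in τ_X. Therefore f is NOT continuous.


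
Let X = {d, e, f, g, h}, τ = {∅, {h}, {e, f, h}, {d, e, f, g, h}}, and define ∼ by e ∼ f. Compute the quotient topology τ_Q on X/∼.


X/∼ = {[d], [e=f], [g], [h]}; |τ_Q| = 4.

Equivalence classes: [d], [e=f], [g], [h].
Quotient map π: X → X/∼ sends d ↦ [d], e ↦ [e=f], f ↦ [e=f], g ↦ [g], h ↦ [h].
For each subset V ⊆ X/∼, compute π^{-1}(V) ⊆ X and check whether π^{-1}(V) ∈ τ. V is open in τ_Q iff π^{-1}(V) ∈ τ.
  V = {}: π^{-1}(V) = ∅ ∈ τ ✓.
  V = {[d]}: π^{-1}(V) = {d} ∉ τ ✗.
  V = {[e=f]}: π^{-1}(V) = {e, f} ∉ τ ✗.
  V = {[d], [e=f]}: π^{-1}(V) = {d, e, f} ∉ τ ✗.
  V = {[g]}: π^{-1}(V) = {g} ∉ τ ✗.
  V = {[d], [g]}: π^{-1}(V) = {d, g} ∉ τ ✗.
  V = {[e=f], [g]}: π^{-1}(V) = {e, f, g} ∉ τ ✗.
  V = {[d], [e=f], [g]}: π^{-1}(V) = {d, e, f, g} ∉ τ ✗.
  V = {[h]}: π^{-1}(V) = {h} ∈ τ ✓.
  V = {[d], [h]}: π^{-1}(V) = {d, h} ∉ τ ✗.
  V = {[e=f], [h]}: π^{-1}(V) = {e, f, h} ∈ τ ✓.
  V = {[d], [e=f], [h]}: π^{-1}(V) = {d, e, f, h} ∉ τ ✗.
  V = {[g], [h]}: π^{-1}(V) = {g, h} ∉ τ ✗.
  V = {[d], [g], [h]}: π^{-1}(V) = {d, g, h} ∉ τ ✗.
  V = {[e=f], [g], [h]}: π^{-1}(V) = {e, f, g, h} ∉ τ ✗.
  V = {[d], [e=f], [g], [h]}: π^{-1}(V) = {d, e, f, g, h} ∈ τ ✓.
Open sets in the quotient: τ_Q = {{}, {[h]}, {[e=f], [h]}, {[d], [e=f], [g], [h]}} (4 elements).


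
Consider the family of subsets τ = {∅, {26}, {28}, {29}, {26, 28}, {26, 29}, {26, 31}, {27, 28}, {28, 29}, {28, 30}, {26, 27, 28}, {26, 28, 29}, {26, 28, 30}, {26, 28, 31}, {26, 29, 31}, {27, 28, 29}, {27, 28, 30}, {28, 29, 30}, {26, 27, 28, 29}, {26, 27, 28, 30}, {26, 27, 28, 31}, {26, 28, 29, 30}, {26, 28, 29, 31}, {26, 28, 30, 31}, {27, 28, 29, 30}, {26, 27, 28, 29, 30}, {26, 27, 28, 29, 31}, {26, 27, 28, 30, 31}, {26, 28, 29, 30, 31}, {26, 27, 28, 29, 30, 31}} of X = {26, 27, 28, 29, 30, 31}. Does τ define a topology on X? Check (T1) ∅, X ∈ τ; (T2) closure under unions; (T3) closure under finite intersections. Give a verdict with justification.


τ IS a topology on X.

Axiom (T1): ∅ ∈ τ? Yes; X ∈ τ? Yes.
Axiom (T2/T3): check pairwise unions and intersections of members of τ.
All pairwise intersections and unions checked — each lies in τ. Therefore τ satisfies (T1), (T2), (T3): it IS a topology on X.


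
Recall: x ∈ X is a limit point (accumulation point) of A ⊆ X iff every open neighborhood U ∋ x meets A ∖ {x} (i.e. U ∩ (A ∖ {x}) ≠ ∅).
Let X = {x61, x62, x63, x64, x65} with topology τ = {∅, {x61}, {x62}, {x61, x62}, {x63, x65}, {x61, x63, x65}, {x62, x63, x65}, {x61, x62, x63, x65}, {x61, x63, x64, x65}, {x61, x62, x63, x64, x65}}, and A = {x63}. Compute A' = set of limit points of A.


A' = {x64, x65}

For each x ∈ X, list the open sets U ∈ τ with x ∈ U, then check whether U ∩ (A ∖ {x}) ≠ ∅ for every such U.
  x = x61: open {x61} ∋ x has {x61} ∩ (A ∖ {x61}) = ∅, so x is NOT a limit point.
  x = x62: open {x62} ∋ x has {x62} ∩ (A ∖ {x62}) = ∅, so x is NOT a limit point.
  x = x63: open {x63, x65} ∋ x has {x63, x65} ∩ (A ∖ {x63}) = ∅, so x is NOT a limit point.
  x = x64: opens ∋ x are {x61, x63, x64, x65}, {x61, x62, x63, x64, x65}; each meets A ∖ {x64}, so x IS a limit point.
  x = x65: opens ∋ x are {x63, x65}, {x61, x63, x65}, {x62, x63, x65}, {x61, x62, x63, x65}, {x61, x63, x64, x65}, {x61, x62, x63, x64, x65}; each meets A ∖ {x65}, so x IS a limit point.
Collecting: A' = {x64, x65}.


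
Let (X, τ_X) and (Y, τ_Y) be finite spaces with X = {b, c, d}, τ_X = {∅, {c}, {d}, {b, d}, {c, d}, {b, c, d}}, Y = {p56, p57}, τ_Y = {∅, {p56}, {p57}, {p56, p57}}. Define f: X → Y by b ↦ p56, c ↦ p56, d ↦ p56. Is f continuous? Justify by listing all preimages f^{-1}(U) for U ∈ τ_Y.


f IS continuous.

Compute f^{-1}(U) for each U ∈ τ_Y:
  U = ∅: f^{-1}(U) = ∅ ∈ τ_X ✓.
  U = {p56}: f^{-1}(U) = {b, c, d} ∈ τ_X ✓.
  U = {p57}: f^{-1}(U) = ∅ ∈ τ_X ✓.
  U = {p56, p57}: f^{-1}(U) = {b, c, d} ∈ τ_X ✓.
Every preimage lies in τ_X, so f IS continuous.


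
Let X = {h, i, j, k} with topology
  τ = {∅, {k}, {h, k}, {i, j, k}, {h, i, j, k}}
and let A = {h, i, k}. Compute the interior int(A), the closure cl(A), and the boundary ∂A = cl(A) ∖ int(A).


int(A) = {h, k}, cl(A) = {h, i, j, k}, ∂A = {i, j}.

Closed sets in (X, τ) are complements of opens:
  closed(X, τ) = {∅, {h}, {i, j}, {h, i, j}, {h, i, j, k}}.
int(A) = ⋃ {U ∈ τ : U ⊆ A}. Opens contained in A: ∅, {k}, {h, k}.
Taking the union of these: int(A) = {h, k}.
cl(A) = ⋂ {C closed : A ⊆ C}. Closed sets containing A: {h, i, j, k}.
Intersecting these: cl(A) = {h, i, j, k}.
∂A = cl(A) ∖ int(A) = {h, i, j, k} ∖ {h, k} = {i, j}.


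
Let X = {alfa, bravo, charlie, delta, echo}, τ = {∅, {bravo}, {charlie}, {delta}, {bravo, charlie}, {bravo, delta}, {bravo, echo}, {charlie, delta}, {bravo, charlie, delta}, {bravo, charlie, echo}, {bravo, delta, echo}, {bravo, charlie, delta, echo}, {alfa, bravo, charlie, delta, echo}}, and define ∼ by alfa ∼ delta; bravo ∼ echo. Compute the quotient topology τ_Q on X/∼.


X/∼ = {[alfa=delta], [bravo=echo], [charlie]}; |τ_Q| = 5.

Equivalence classes: [alfa=delta], [bravo=echo], [charlie].
Quotient map π: X → X/∼ sends alfa ↦ [alfa=delta], bravo ↦ [bravo=echo], charlie ↦ [charlie], delta ↦ [alfa=delta], echo ↦ [bravo=echo].
For each subset V ⊆ X/∼, compute π^{-1}(V) ⊆ X and check whether π^{-1}(V) ∈ τ. V is open in τ_Q iff π^{-1}(V) ∈ τ.
  V = {}: π^{-1}(V) = ∅ ∈ τ ✓.
  V = {[alfa=delta]}: π^{-1}(V) = {alfa, delta} ∉ τ ✗.
  V = {[bravo=echo]}: π^{-1}(V) = {bravo, echo} ∈ τ ✓.
  V = {[alfa=delta], [bravo=echo]}: π^{-1}(V) = {alfa, bravo, delta, echo} ∉ τ ✗.
  V = {[charlie]}: π^{-1}(V) = {charlie} ∈ τ ✓.
  V = {[alfa=delta], [charlie]}: π^{-1}(V) = {alfa, charlie, delta} ∉ τ ✗.
  V = {[bravo=echo], [charlie]}: π^{-1}(V) = {bravo, charlie, echo} ∈ τ ✓.
  V = {[alfa=delta], [bravo=echo], [charlie]}: π^{-1}(V) = {alfa, bravo, charlie, delta, echo} ∈ τ ✓.
Open sets in the quotient: τ_Q = {{}, {[bravo=echo]}, {[charlie]}, {[bravo=echo], [charlie]}, {[alfa=delta], [bravo=echo], [charlie]}} (5 elements).


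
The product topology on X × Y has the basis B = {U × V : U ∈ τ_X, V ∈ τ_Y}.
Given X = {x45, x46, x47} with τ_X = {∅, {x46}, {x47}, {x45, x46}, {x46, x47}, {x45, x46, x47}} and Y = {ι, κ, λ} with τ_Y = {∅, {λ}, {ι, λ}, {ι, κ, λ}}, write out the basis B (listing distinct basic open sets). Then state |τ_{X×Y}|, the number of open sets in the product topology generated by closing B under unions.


Basis B = {∅ × ∅, {x46} × {λ}, {x47} × {λ}, {x45, x46} × {λ}, {x46} × {ι, λ}, {x46, x47} × {λ}, {x47} × {ι, λ}, {x45, x46, x47} × {λ}, {x46} × {ι, κ, λ}, {x47} × {ι, κ, λ}, {x45, x46} × {ι, λ}, {x46, x47} × {ι, λ}, {x45, x46} × {ι, κ, λ}, {x45, x46, x47} × {ι, λ}, {x46, x47} × {ι, κ, λ}, {x45, x46, x47} × {ι, κ, λ}}; |τ_{X×Y}| = 40.

Enumerate products U × V with U ∈ τ_X, V ∈ τ_Y (deduplicated):
  ∅ × ∅ = {} (∅)
  {x46} × {λ} = {(x46,λ)}
  {x47} × {λ} = {(x47,λ)}
  {x45, x46} × {λ} = {(x45,λ), (x46,λ)}
  {x46} × {ι, λ} = {(x46,ι), (x46,λ)}
  {x46, x47} × {λ} = {(x46,λ), (x47,λ)}
  {x47} × {ι, λ} = {(x47,ι), (x47,λ)}
  {x45, x46, x47} × {λ} = {(x45,λ), (x46,λ), (x47,λ)}
  {x46} × {ι, κ, λ} = {(x46,ι), (x46,κ), (x46,λ)}
  {x47} × {ι, κ, λ} = {(x47,ι), (x47,κ), (x47,λ)}
  {x45, x46} × {ι, λ} = {(x45,ι), (x45,λ), (x46,ι), (x46,λ)}
  {x46, x47} × {ι, λ} = {(x46,ι), (x46,λ), (x47,ι), (x47,λ)}
  {x45, x46} × {ι, κ, λ} = {(x45,ι), (x45,κ), (x45,λ), (x46,ι), (x46,κ), (x46,λ)}
  {x45, x46, x47} × {ι, λ} = {(x45,ι), (x45,λ), (x46,ι), (x46,λ), (x47,ι), (x47,λ)}
  {x46, x47} × {ι, κ, λ} = {(x46,ι), (x46,κ), (x46,λ), (x47,ι), (x47,κ), (x47,λ)}
  {x45, x46, x47} × {ι, κ, λ} = {(x45,ι), (x45,κ), (x45,λ), (x46,ι), (x46,κ), (x46,λ), (x47,ι), (x47,κ), (x47,λ)}
These 16 distinct sets form the basis B.
Close under arbitrary unions to get τ_{X×Y}; counting gives |τ_{X×Y}| = 40.


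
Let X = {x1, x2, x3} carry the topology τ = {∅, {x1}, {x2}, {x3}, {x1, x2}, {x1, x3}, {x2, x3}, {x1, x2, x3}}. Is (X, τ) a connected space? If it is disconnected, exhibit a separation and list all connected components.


(X, τ) is disconnected; components = [{x1}, {x2}, {x3}].

Find clopen sets (U ∈ τ with X ∖ U ∈ τ):
  U = ∅, X ∖ U = {x1, x2, x3} — both open, so U is clopen.
  U = {x1}, X ∖ U = {x2, x3} — both open, so U is clopen.
  U = {x2}, X ∖ U = {x1, x3} — both open, so U is clopen.
  U = {x3}, X ∖ U = {x1, x2} — both open, so U is clopen.
  U = {x1, x2}, X ∖ U = {x3} — both open, so U is clopen.
  U = {x1, x3}, X ∖ U = {x2} — both open, so U is clopen.
  U = {x2, x3}, X ∖ U = {x1} — both open, so U is clopen.
  U = {x1, x2, x3}, X ∖ U = ∅ — both open, so U is clopen.
Nontrivial clopen(s) exist: e.g. {x2, x3}. So (X, τ) is disconnected.
Compute connected components by grouping points that agree on all clopens:
  component: {x1}
  component: {x2}
  component: {x3}


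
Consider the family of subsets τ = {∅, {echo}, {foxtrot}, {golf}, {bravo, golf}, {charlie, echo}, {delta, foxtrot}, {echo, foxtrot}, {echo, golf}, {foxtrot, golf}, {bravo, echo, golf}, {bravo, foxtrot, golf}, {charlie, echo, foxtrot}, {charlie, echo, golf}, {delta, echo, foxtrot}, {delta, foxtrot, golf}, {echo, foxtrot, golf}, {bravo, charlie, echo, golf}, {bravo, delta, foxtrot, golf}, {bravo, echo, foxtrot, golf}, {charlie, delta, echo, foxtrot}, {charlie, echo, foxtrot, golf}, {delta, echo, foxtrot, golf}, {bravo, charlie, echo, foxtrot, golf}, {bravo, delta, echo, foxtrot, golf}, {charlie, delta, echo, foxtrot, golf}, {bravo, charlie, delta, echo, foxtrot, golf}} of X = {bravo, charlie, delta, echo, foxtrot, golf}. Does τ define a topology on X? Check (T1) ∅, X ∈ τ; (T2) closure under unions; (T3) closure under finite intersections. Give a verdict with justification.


τ IS a topology on X.

Axiom (T1): ∅ ∈ τ? Yes; X ∈ τ? Yes.
Axiom (T2/T3): check pairwise unions and intersections of members of τ.
All pairwise intersections and unions checked — each lies in τ. Therefore τ satisfies (T1), (T2), (T3): it IS a topology on X.


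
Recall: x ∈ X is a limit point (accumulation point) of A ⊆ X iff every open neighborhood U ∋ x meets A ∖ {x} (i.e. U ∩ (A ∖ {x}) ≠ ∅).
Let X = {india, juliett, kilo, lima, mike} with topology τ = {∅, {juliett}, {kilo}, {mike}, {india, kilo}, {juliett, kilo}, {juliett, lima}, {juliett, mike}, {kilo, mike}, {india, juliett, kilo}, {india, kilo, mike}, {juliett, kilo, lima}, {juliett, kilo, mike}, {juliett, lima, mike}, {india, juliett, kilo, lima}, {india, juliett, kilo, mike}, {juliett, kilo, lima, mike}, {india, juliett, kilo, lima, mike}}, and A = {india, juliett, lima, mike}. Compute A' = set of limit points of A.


A' = {lima}

For each x ∈ X, list the open sets U ∈ τ with x ∈ U, then check whether U ∩ (A ∖ {x}) ≠ ∅ for every such U.
  x = india: open {india, kilo} ∋ x has {india, kilo} ∩ (A ∖ {india}) = ∅, so x is NOT a limit point.
  x = juliett: open {juliett} ∋ x has {juliett} ∩ (A ∖ {juliett}) = ∅, so x is NOT a limit point.
  x = kilo: open {kilo} ∋ x has {kilo} ∩ (A ∖ {kilo}) = ∅, so x is NOT a limit point.
  x = lima: opens ∋ x are {juliett, lima}, {juliett, kilo, lima}, {juliett, lima, mike}, {india, juliett, kilo, lima}, {juliett, kilo, lima, mike}, {india, juliett, kilo, lima, mike}; each meets A ∖ {lima}, so x IS a limit point.
  x = mike: open {mike} ∋ x has {mike} ∩ (A ∖ {mike}) = ∅, so x is NOT a limit point.
Collecting: A' = {lima}.


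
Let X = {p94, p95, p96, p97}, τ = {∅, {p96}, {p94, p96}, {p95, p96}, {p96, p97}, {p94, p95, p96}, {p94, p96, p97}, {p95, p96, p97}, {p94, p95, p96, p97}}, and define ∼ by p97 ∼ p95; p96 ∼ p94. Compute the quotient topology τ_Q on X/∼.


X/∼ = {[p94=p96], [p95=p97]}; |τ_Q| = 3.

Equivalence classes: [p94=p96], [p95=p97].
Quotient map π: X → X/∼ sends p94 ↦ [p94=p96], p95 ↦ [p95=p97], p96 ↦ [p94=p96], p97 ↦ [p95=p97].
For each subset V ⊆ X/∼, compute π^{-1}(V) ⊆ X and check whether π^{-1}(V) ∈ τ. V is open in τ_Q iff π^{-1}(V) ∈ τ.
  V = {}: π^{-1}(V) = ∅ ∈ τ ✓.
  V = {[p94=p96]}: π^{-1}(V) = {p94, p96} ∈ τ ✓.
  V = {[p95=p97]}: π^{-1}(V) = {p95, p97} ∉ τ ✗.
  V = {[p94=p96], [p95=p97]}: π^{-1}(V) = {p94, p95, p96, p97} ∈ τ ✓.
Open sets in the quotient: τ_Q = {{}, {[p94=p96]}, {[p94=p96], [p95=p97]}} (3 elements).


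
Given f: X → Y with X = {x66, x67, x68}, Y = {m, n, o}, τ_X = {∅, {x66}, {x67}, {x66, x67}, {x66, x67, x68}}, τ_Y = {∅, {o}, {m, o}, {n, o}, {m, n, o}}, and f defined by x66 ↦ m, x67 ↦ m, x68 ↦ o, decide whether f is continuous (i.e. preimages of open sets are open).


f is NOT continuous.

Compute f^{-1}(U) for each U ∈ τ_Y:
  U = ∅: f^{-1}(U) = ∅ ∈ τ_X ✓.
  U = {o}: f^{-1}(U) = {x68} ∉ τ_X ✗.
  U = {m, o}: f^{-1}(U) = {x66, x67, x68} ∈ τ_X ✓.
  U = {n, o}: f^{-1}(U) = {x68} ∉ τ_X ✗.
  U = {m, n, o}: f^{-1}(U) = {x66, x67, x68} ∈ τ_X ✓.
Found U = {o} with f^{-1}(U) = {x68} not in τ_X. Therefore f is NOT continuous.


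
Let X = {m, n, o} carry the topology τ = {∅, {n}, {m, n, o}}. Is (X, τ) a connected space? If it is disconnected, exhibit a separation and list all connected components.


(X, τ) is connected.

Find clopen sets (U ∈ τ with X ∖ U ∈ τ):
  U = ∅, X ∖ U = {m, n, o} — both open, so U is clopen.
  U = {m, n, o}, X ∖ U = ∅ — both open, so U is clopen.
Only trivial clopens (∅ and X) exist, so (X, τ) is connected.
Compute connected components by grouping points that agree on all clopens:
  component: {m, n, o}


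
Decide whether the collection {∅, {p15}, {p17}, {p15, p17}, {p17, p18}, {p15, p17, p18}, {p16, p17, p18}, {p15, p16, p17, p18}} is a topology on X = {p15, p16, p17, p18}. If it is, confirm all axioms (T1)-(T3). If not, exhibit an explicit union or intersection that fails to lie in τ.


τ IS a topology on X.

Axiom (T1): ∅ ∈ τ? Yes; X ∈ τ? Yes.
Axiom (T2/T3): check pairwise unions and intersections of members of τ.
All pairwise intersections and unions checked — each lies in τ. Therefore τ satisfies (T1), (T2), (T3): it IS a topology on X.


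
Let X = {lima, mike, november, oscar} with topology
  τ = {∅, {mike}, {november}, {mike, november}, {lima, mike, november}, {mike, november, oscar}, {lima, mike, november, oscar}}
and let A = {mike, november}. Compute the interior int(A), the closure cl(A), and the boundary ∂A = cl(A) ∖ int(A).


int(A) = {mike, november}, cl(A) = {lima, mike, november, oscar}, ∂A = {lima, oscar}.

Closed sets in (X, τ) are complements of opens:
  closed(X, τ) = {∅, {lima}, {oscar}, {lima, oscar}, {lima, mike, oscar}, {lima, november, oscar}, {lima, mike, november, oscar}}.
int(A) = ⋃ {U ∈ τ : U ⊆ A}. Opens contained in A: ∅, {mike}, {november}, {mike, november}.
Taking the union of these: int(A) = {mike, november}.
cl(A) = ⋂ {C closed : A ⊆ C}. Closed sets containing A: {lima, mike, november, oscar}.
Intersecting these: cl(A) = {lima, mike, november, oscar}.
∂A = cl(A) ∖ int(A) = {lima, mike, november, oscar} ∖ {mike, november} = {lima, oscar}.


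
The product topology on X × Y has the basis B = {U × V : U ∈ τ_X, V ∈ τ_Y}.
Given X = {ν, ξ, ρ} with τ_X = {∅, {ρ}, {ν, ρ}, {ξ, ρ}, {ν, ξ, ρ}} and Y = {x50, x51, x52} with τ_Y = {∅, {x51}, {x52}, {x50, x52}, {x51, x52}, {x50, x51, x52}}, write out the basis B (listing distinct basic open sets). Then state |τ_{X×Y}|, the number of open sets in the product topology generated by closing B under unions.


Basis B = {∅ × ∅, {ρ} × {x51}, {ρ} × {x52}, {ν, ρ} × {x51}, {ν, ρ} × {x52}, {ξ, ρ} × {x51}, {ξ, ρ} × {x52}, {ρ} × {x50, x52}, {ρ} × {x51, x52}, {ν, ξ, ρ} × {x51}, {ν, ξ, ρ} × {x52}, {ρ} × {x50, x51, x52}, {ν, ρ} × {x50, x52}, {ν, ρ} × {x51, x52}, {ξ, ρ} × {x50, x52}, {ξ, ρ} × {x51, x52}, {ν, ρ} × {x50, x51, x52}, {ν, ξ, ρ} × {x50, x52}, {ν, ξ, ρ} × {x51, x52}, {ξ, ρ} × {x50, x51, x52}, {ν, ξ, ρ} × {x50, x51, x52}}; |τ_{X×Y}| = 70.

Enumerate products U × V with U ∈ τ_X, V ∈ τ_Y (deduplicated):
  ∅ × ∅ = {} (∅)
  {ρ} × {x51} = {(ρ,x51)}
  {ρ} × {x52} = {(ρ,x52)}
  {ν, ρ} × {x51} = {(ν,x51), (ρ,x51)}
  {ν, ρ} × {x52} = {(ν,x52), (ρ,x52)}
  {ξ, ρ} × {x51} = {(ξ,x51), (ρ,x51)}
  {ξ, ρ} × {x52} = {(ξ,x52), (ρ,x52)}
  {ρ} × {x50, x52} = {(ρ,x50), (ρ,x52)}
  {ρ} × {x51, x52} = {(ρ,x51), (ρ,x52)}
  {ν, ξ, ρ} × {x51} = {(ν,x51), (ξ,x51), (ρ,x51)}
  {ν, ξ, ρ} × {x52} = {(ν,x52), (ξ,x52), (ρ,x52)}
  {ρ} × {x50, x51, x52} = {(ρ,x50), (ρ,x51), (ρ,x52)}
  {ν, ρ} × {x50, x52} = {(ν,x50), (ν,x52), (ρ,x50), (ρ,x52)}
  {ν, ρ} × {x51, x52} = {(ν,x51), (ν,x52), (ρ,x51), (ρ,x52)}
  {ξ, ρ} × {x50, x52} = {(ξ,x50), (ξ,x52), (ρ,x50), (ρ,x52)}
  {ξ, ρ} × {x51, x52} = {(ξ,x51), (ξ,x52), (ρ,x51), (ρ,x52)}
  {ν, ρ} × {x50, x51, x52} = {(ν,x50), (ν,x51), (ν,x52), (ρ,x50), (ρ,x51), (ρ,x52)}
  {ν, ξ, ρ} × {x50, x52} = {(ν,x50), (ν,x52), (ξ,x50), (ξ,x52), (ρ,x50), (ρ,x52)}
  {ν, ξ, ρ} × {x51, x52} = {(ν,x51), (ν,x52), (ξ,x51), (ξ,x52), (ρ,x51), (ρ,x52)}
  {ξ, ρ} × {x50, x51, x52} = {(ξ,x50), (ξ,x51), (ξ,x52), (ρ,x50), (ρ,x51), (ρ,x52)}
  {ν, ξ, ρ} × {x50, x51, x52} = {(ν,x50), (ν,x51), (ν,x52), (ξ,x50), (ξ,x51), (ξ,x52), (ρ,x50), (ρ,x51), (ρ,x52)}
These 21 distinct sets form the basis B.
Close under arbitrary unions to get τ_{X×Y}; counting gives |τ_{X×Y}| = 70.


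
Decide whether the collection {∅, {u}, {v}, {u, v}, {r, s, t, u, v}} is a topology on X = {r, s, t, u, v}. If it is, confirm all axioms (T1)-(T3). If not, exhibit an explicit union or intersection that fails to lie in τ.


τ IS a topology on X.

Axiom (T1): ∅ ∈ τ? Yes; X ∈ τ? Yes.
Axiom (T2/T3): check pairwise unions and intersections of members of τ.
All pairwise intersections and unions checked — each lies in τ. Therefore τ satisfies (T1), (T2), (T3): it IS a topology on X.


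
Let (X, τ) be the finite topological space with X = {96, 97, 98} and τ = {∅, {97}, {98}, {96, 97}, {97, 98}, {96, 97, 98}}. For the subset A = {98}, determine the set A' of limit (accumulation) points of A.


A' = ∅

For each x ∈ X, list the open sets U ∈ τ with x ∈ U, then check whether U ∩ (A ∖ {x}) ≠ ∅ for every such U.
  x = 96: open {96, 97} ∋ x has {96, 97} ∩ (A ∖ {96}) = ∅, so x is NOT a limit point.
  x = 97: open {97} ∋ x has {97} ∩ (A ∖ {97}) = ∅, so x is NOT a limit point.
  x = 98: open {98} ∋ x has {98} ∩ (A ∖ {98}) = ∅, so x is NOT a limit point.
Collecting: A' = ∅.


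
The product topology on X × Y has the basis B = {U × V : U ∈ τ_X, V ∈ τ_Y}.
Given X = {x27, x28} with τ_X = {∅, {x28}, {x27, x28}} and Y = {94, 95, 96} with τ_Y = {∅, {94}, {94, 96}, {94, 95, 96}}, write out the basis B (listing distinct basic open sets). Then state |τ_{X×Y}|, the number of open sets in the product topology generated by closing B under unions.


Basis B = {∅ × ∅, {x28} × {94}, {x27, x28} × {94}, {x28} × {94, 96}, {x28} × {94, 95, 96}, {x27, x28} × {94, 96}, {x27, x28} × {94, 95, 96}}; |τ_{X×Y}| = 10.

Enumerate products U × V with U ∈ τ_X, V ∈ τ_Y (deduplicated):
  ∅ × ∅ = {} (∅)
  {x28} × {94} = {(x28,94)}
  {x27, x28} × {94} = {(x27,94), (x28,94)}
  {x28} × {94, 96} = {(x28,94), (x28,96)}
  {x28} × {94, 95, 96} = {(x28,94), (x28,95), (x28,96)}
  {x27, x28} × {94, 96} = {(x27,94), (x27,96), (x28,94), (x28,96)}
  {x27, x28} × {94, 95, 96} = {(x27,94), (x27,95), (x27,96), (x28,94), (x28,95), (x28,96)}
These 7 distinct sets form the basis B.
Close under arbitrary unions to get τ_{X×Y}; counting gives |τ_{X×Y}| = 10.


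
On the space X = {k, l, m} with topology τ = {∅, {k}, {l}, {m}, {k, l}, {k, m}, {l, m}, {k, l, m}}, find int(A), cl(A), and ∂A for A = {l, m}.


int(A) = {l, m}, cl(A) = {l, m}, ∂A = ∅.

Closed sets in (X, τ) are complements of opens:
  closed(X, τ) = {∅, {k}, {l}, {m}, {k, l}, {k, m}, {l, m}, {k, l, m}}.
int(A) = ⋃ {U ∈ τ : U ⊆ A}. Opens contained in A: ∅, {l}, {m}, {l, m}.
Taking the union of these: int(A) = {l, m}.
cl(A) = ⋂ {C closed : A ⊆ C}. Closed sets containing A: {l, m}, {k, l, m}.
Intersecting these: cl(A) = {l, m}.
∂A = cl(A) ∖ int(A) = {l, m} ∖ {l, m} = ∅.


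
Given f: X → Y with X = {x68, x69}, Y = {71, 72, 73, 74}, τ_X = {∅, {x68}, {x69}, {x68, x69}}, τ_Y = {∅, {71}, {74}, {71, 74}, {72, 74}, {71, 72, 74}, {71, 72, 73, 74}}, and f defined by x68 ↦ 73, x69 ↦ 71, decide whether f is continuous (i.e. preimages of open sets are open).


f IS continuous.

Compute f^{-1}(U) for each U ∈ τ_Y:
  U = ∅: f^{-1}(U) = ∅ ∈ τ_X ✓.
  U = {71}: f^{-1}(U) = {x69} ∈ τ_X ✓.
  U = {74}: f^{-1}(U) = ∅ ∈ τ_X ✓.
  U = {71, 74}: f^{-1}(U) = {x69} ∈ τ_X ✓.
  U = {72, 74}: f^{-1}(U) = ∅ ∈ τ_X ✓.
  U = {71, 72, 74}: f^{-1}(U) = {x69} ∈ τ_X ✓.
  U = {71, 72, 73, 74}: f^{-1}(U) = {x68, x69} ∈ τ_X ✓.
Every preimage lies in τ_X, so f IS continuous.


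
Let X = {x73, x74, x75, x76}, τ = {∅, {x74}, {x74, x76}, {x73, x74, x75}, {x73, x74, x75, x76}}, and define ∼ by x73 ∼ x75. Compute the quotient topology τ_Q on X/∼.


X/∼ = {[x73=x75], [x74], [x76]}; |τ_Q| = 5.

Equivalence classes: [x73=x75], [x74], [x76].
Quotient map π: X → X/∼ sends x73 ↦ [x73=x75], x74 ↦ [x74], x75 ↦ [x73=x75], x76 ↦ [x76].
For each subset V ⊆ X/∼, compute π^{-1}(V) ⊆ X and check whether π^{-1}(V) ∈ τ. V is open in τ_Q iff π^{-1}(V) ∈ τ.
  V = {}: π^{-1}(V) = ∅ ∈ τ ✓.
  V = {[x73=x75]}: π^{-1}(V) = {x73, x75} ∉ τ ✗.
  V = {[x74]}: π^{-1}(V) = {x74} ∈ τ ✓.
  V = {[x73=x75], [x74]}: π^{-1}(V) = {x73, x74, x75} ∈ τ ✓.
  V = {[x76]}: π^{-1}(V) = {x76} ∉ τ ✗.
  V = {[x73=x75], [x76]}: π^{-1}(V) = {x73, x75, x76} ∉ τ ✗.
  V = {[x74], [x76]}: π^{-1}(V) = {x74, x76} ∈ τ ✓.
  V = {[x73=x75], [x74], [x76]}: π^{-1}(V) = {x73, x74, x75, x76} ∈ τ ✓.
Open sets in the quotient: τ_Q = {{}, {[x74]}, {[x73=x75], [x74]}, {[x74], [x76]}, {[x73=x75], [x74], [x76]}} (5 elements).


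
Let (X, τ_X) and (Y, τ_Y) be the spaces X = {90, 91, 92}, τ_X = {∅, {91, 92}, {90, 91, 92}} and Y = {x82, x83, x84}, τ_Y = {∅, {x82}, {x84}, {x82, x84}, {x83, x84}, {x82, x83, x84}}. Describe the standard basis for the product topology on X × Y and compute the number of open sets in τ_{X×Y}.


Basis B = {∅ × ∅, {91, 92} × {x82}, {91, 92} × {x84}, {90, 91, 92} × {x82}, {90, 91, 92} × {x84}, {91, 92} × {x82, x84}, {91, 92} × {x83, x84}, {90, 91, 92} × {x82, x84}, {90, 91, 92} × {x83, x84}, {91, 92} × {x82, x83, x84}, {90, 91, 92} × {x82, x83, x84}}; |τ_{X×Y}| = 18.

Enumerate products U × V with U ∈ τ_X, V ∈ τ_Y (deduplicated):
  ∅ × ∅ = {} (∅)
  {91, 92} × {x82} = {(91,x82), (92,x82)}
  {91, 92} × {x84} = {(91,x84), (92,x84)}
  {90, 91, 92} × {x82} = {(90,x82), (91,x82), (92,x82)}
  {90, 91, 92} × {x84} = {(90,x84), (91,x84), (92,x84)}
  {91, 92} × {x82, x84} = {(91,x82), (91,x84), (92,x82), (92,x84)}
  {91, 92} × {x83, x84} = {(91,x83), (91,x84), (92,x83), (92,x84)}
  {90, 91, 92} × {x82, x84} = {(90,x82), (90,x84), (91,x82), (91,x84), (92,x82), (92,x84)}
  {90, 91, 92} × {x83, x84} = {(90,x83), (90,x84), (91,x83), (91,x84), (92,x83), (92,x84)}
  {91, 92} × {x82, x83, x84} = {(91,x82), (91,x83), (91,x84), (92,x82), (92,x83), (92,x84)}
  {90, 91, 92} × {x82, x83, x84} = {(90,x82), (90,x83), (90,x84), (91,x82), (91,x83), (91,x84), (92,x82), (92,x83), (92,x84)}
These 11 distinct sets form the basis B.
Close under arbitrary unions to get τ_{X×Y}; counting gives |τ_{X×Y}| = 18.


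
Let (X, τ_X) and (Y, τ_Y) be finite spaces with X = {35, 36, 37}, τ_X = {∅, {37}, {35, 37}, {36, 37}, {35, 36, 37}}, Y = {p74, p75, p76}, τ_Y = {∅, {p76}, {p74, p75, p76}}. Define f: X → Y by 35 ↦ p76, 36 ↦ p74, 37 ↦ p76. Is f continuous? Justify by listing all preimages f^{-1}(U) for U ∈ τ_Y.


f IS continuous.

Compute f^{-1}(U) for each U ∈ τ_Y:
  U = ∅: f^{-1}(U) = ∅ ∈ τ_X ✓.
  U = {p76}: f^{-1}(U) = {35, 37} ∈ τ_X ✓.
  U = {p74, p75, p76}: f^{-1}(U) = {35, 36, 37} ∈ τ_X ✓.
Every preimage lies in τ_X, so f IS continuous.


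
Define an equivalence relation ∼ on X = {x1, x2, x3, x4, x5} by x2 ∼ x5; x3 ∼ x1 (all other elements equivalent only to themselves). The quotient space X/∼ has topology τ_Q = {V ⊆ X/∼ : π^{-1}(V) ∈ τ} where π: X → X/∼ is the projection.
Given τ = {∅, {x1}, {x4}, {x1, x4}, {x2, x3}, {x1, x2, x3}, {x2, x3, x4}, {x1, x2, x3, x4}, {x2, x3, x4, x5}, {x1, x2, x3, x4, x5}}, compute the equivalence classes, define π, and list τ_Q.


X/∼ = {[x1=x3], [x2=x5], [x4]}; |τ_Q| = 3.

Equivalence classes: [x1=x3], [x2=x5], [x4].
Quotient map π: X → X/∼ sends x1 ↦ [x1=x3], x2 ↦ [x2=x5], x3 ↦ [x1=x3], x4 ↦ [x4], x5 ↦ [x2=x5].
For each subset V ⊆ X/∼, compute π^{-1}(V) ⊆ X and check whether π^{-1}(V) ∈ τ. V is open in τ_Q iff π^{-1}(V) ∈ τ.
  V = {}: π^{-1}(V) = ∅ ∈ τ ✓.
  V = {[x1=x3]}: π^{-1}(V) = {x1, x3} ∉ τ ✗.
  V = {[x2=x5]}: π^{-1}(V) = {x2, x5} ∉ τ ✗.
  V = {[x1=x3], [x2=x5]}: π^{-1}(V) = {x1, x2, x3, x5} ∉ τ ✗.
  V = {[x4]}: π^{-1}(V) = {x4} ∈ τ ✓.
  V = {[x1=x3], [x4]}: π^{-1}(V) = {x1, x3, x4} ∉ τ ✗.
  V = {[x2=x5], [x4]}: π^{-1}(V) = {x2, x4, x5} ∉ τ ✗.
  V = {[x1=x3], [x2=x5], [x4]}: π^{-1}(V) = {x1, x2, x3, x4, x5} ∈ τ ✓.
Open sets in the quotient: τ_Q = {{}, {[x4]}, {[x1=x3], [x2=x5], [x4]}} (3 elements).


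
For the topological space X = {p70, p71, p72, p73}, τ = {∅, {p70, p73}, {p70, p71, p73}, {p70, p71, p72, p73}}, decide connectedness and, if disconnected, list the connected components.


(X, τ) is connected.

Find clopen sets (U ∈ τ with X ∖ U ∈ τ):
  U = ∅, X ∖ U = {p70, p71, p72, p73} — both open, so U is clopen.
  U = {p70, p71, p72, p73}, X ∖ U = ∅ — both open, so U is clopen.
Only trivial clopens (∅ and X) exist, so (X, τ) is connected.
Compute connected components by grouping points that agree on all clopens:
  component: {p70, p71, p72, p73}


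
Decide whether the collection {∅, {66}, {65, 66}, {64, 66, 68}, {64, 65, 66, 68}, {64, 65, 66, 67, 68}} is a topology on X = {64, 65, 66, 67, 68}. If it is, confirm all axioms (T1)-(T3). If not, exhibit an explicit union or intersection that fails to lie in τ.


τ IS a topology on X.

Axiom (T1): ∅ ∈ τ? Yes; X ∈ τ? Yes.
Axiom (T2/T3): check pairwise unions and intersections of members of τ.
All pairwise intersections and unions checked — each lies in τ. Therefore τ satisfies (T1), (T2), (T3): it IS a topology on X.
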